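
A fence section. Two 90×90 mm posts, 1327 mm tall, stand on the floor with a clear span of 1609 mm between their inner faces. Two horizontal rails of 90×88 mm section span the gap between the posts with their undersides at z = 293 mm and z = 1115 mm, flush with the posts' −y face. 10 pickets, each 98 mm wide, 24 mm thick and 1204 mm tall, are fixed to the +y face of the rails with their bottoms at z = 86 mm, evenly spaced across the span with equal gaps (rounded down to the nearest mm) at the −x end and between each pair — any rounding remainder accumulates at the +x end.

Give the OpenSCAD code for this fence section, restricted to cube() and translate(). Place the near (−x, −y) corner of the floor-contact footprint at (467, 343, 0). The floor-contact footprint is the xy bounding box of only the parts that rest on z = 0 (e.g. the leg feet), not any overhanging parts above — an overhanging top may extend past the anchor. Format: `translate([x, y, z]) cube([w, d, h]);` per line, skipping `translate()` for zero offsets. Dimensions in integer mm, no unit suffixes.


translate([467, 343, 0]) cube([90, 90, 1327]);
translate([2166, 343, 0]) cube([90, 90, 1327]);
translate([557, 343, 293]) cube([1609, 90, 88]);
translate([557, 343, 1115]) cube([1609, 90, 88]);
translate([614, 433, 86]) cube([98, 24, 1204]);
translate([769, 433, 86]) cube([98, 24, 1204]);
translate([924, 433, 86]) cube([98, 24, 1204]);
translate([1079, 433, 86]) cube([98, 24, 1204]);
translate([1234, 433, 86]) cube([98, 24, 1204]);
translate([1389, 433, 86]) cube([98, 24, 1204]);
translate([1544, 433, 86]) cube([98, 24, 1204]);
translate([1699, 433, 86]) cube([98, 24, 1204]);
translate([1854, 433, 86]) cube([98, 24, 1204]);
translate([2009, 433, 86]) cube([98, 24, 1204]);


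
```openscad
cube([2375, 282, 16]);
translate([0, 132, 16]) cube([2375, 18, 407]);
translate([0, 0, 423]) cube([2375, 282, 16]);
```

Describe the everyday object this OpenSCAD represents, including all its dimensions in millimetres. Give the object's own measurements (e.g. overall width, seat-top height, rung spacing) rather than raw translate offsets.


An I-beam lying along x, 2375 mm long. Overall section height 439 mm. Two flanges 282 mm wide (y) and 16 mm thick, one on the floor and one at the top; a web 18 mm thick runs between them, centred on the flange width.


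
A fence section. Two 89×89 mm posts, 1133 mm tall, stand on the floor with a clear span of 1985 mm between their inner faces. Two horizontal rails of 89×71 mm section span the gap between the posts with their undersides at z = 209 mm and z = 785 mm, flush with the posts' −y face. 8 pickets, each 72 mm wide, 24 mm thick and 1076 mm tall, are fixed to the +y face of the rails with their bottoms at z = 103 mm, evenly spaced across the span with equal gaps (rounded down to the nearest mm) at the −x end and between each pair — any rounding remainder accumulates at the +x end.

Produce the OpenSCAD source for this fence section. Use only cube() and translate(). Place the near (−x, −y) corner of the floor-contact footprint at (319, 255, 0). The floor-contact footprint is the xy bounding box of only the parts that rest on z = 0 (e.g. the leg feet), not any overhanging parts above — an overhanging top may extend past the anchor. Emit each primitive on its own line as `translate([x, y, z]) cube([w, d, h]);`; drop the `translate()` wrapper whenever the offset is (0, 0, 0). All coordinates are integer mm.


translate([319, 255, 0]) cube([89, 89, 1133]);
translate([2393, 255, 0]) cube([89, 89, 1133]);
translate([408, 255, 209]) cube([1985, 89, 71]);
translate([408, 255, 785]) cube([1985, 89, 71]);
translate([564, 344, 103]) cube([72, 24, 1076]);
translate([792, 344, 103]) cube([72, 24, 1076]);
translate([1020, 344, 103]) cube([72, 24, 1076]);
translate([1248, 344, 103]) cube([72, 24, 1076]);
translate([1476, 344, 103]) cube([72, 24, 1076]);
translate([1704, 344, 103]) cube([72, 24, 1076]);
translate([1932, 344, 103]) cube([72, 24, 1076]);
translate([2160, 344, 103]) cube([72, 24, 1076]);


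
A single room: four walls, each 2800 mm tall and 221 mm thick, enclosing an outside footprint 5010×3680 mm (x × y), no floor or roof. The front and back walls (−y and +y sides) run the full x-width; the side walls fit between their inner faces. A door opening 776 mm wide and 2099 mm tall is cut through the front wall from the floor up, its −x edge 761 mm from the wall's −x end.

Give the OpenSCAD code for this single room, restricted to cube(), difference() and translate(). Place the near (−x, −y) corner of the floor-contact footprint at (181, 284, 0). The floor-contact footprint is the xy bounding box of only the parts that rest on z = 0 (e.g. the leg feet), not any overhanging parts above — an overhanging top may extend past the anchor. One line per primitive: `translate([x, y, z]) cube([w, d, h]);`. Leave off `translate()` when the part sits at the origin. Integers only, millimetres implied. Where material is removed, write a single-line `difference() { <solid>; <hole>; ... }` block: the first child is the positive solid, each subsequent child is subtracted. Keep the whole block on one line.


difference() { translate([181, 284, 0]) cube([5010, 221, 2800]); translate([942, 284, 0]) cube([776, 221, 2099]); }
translate([181, 3743, 0]) cube([5010, 221, 2800]);
translate([181, 505, 0]) cube([221, 3238, 2800]);
translate([4970, 505, 0]) cube([221, 3238, 2800]);


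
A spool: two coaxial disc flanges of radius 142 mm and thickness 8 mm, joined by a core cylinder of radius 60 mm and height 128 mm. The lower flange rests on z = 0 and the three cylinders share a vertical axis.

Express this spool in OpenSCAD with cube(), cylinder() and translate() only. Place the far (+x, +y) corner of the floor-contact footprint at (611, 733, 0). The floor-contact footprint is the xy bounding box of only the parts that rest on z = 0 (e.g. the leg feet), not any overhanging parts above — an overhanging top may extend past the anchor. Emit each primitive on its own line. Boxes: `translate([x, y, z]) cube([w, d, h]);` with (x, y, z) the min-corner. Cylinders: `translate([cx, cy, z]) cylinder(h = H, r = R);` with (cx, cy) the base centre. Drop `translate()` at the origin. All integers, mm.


translate([469, 591, 0]) cylinder(h = 8, r = 142);
translate([469, 591, 8]) cylinder(h = 128, r = 60);
translate([469, 591, 136]) cylinder(h = 8, r = 142);


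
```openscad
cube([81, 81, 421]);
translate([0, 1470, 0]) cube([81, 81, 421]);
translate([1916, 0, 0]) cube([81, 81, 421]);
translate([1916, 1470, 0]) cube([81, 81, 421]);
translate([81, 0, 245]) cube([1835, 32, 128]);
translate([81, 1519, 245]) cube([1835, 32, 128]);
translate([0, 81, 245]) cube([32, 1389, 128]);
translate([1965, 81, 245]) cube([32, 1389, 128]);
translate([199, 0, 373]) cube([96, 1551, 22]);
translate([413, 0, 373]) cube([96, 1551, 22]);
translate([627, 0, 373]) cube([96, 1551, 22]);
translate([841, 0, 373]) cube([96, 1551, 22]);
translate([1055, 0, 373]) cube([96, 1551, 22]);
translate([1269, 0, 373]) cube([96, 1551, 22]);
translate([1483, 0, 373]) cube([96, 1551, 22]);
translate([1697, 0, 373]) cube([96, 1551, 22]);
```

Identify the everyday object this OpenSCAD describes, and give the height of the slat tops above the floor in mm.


A bed frame. The slat-top height is 395 mm.

Four posts, four rails, and a row of slats — a bed frame. Slats sit on the rails at z = 245 + 128 = 373; with slat thickness 22, the top is 395 mm.


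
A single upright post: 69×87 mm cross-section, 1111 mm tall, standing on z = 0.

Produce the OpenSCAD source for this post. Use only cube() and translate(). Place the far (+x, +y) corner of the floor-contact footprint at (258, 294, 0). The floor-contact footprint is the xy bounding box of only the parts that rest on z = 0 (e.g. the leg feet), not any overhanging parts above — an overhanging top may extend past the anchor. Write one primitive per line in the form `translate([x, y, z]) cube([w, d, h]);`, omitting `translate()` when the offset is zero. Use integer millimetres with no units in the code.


translate([189, 207, 0]) cube([69, 87, 1111]);


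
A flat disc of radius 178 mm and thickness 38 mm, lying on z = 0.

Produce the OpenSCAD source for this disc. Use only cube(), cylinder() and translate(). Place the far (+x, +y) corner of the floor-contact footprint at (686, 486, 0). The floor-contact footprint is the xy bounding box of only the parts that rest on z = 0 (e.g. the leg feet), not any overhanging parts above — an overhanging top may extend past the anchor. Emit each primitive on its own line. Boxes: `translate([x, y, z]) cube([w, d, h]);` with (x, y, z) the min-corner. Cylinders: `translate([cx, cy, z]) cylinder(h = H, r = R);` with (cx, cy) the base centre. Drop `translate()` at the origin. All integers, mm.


translate([508, 308, 0]) cylinder(h = 38, r = 178);


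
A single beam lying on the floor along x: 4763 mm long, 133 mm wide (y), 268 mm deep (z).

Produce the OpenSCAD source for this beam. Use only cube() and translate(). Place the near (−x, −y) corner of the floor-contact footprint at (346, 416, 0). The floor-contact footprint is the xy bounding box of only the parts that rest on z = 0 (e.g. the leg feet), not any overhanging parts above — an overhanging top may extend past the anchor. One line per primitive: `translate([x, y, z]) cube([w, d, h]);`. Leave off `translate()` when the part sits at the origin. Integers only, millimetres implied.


translate([346, 416, 0]) cube([4763, 133, 268]);


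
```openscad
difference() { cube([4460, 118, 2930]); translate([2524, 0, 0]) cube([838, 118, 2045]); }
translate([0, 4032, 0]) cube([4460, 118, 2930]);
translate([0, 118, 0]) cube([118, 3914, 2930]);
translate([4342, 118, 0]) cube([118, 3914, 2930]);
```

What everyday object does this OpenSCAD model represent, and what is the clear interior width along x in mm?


A single room. The interior width is 4224 mm.

Four walls enclosing a rectangle with a door in the front wall — a room. Outside width 4460 minus two 118 mm walls gives 4224 mm.


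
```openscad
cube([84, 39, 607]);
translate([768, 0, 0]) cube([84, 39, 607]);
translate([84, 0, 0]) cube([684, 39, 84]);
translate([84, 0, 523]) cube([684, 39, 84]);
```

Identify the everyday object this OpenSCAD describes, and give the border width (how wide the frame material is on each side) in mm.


A picture frame. The border width is 84 mm.

Four thin pieces enclosing a rectangular opening — a picture frame. The two full-height stiles are 607 mm tall; the top rail sits at z = 523 and is 84 mm tall, so the border above the opening is 607 − 523 = 84 mm, matching the stile x-width.


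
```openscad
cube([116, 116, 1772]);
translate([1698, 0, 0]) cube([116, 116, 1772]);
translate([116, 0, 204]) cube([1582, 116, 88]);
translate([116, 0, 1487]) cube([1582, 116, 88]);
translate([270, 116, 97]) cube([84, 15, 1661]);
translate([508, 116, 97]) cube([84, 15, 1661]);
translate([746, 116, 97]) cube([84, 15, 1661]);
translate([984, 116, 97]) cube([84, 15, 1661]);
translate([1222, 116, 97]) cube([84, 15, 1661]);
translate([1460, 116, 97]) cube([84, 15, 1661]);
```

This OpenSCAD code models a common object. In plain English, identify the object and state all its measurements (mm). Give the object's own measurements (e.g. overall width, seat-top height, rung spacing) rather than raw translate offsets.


A fence section. Two 116×116 mm posts, 1772 mm tall, stand on the floor with a clear span of 1582 mm between their inner faces. Two horizontal rails of 116×88 mm section span the gap between the posts with their undersides at z = 204 mm and z = 1487 mm, flush with the posts' −y face. 6 pickets, each 84 mm wide, 15 mm thick and 1661 mm tall, are fixed to the +y face of the rails with their bottoms at z = 97 mm, spaced across the span with a 154 mm gap after the −x post and between neighbouring pickets and before the +x post.


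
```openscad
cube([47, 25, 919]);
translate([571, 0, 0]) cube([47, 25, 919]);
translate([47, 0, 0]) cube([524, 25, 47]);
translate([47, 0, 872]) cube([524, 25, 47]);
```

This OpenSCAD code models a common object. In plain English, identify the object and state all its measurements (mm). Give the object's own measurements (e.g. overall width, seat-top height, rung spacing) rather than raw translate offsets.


A rectangular picture frame lying in the x–z plane (depth along y). The opening is 524 mm wide (x) by 825 mm tall (z), surrounded by a border 47 mm wide on all four sides. The frame is 25 mm deep and is made of two full-height vertical stiles with two horizontal rails fitted between them.


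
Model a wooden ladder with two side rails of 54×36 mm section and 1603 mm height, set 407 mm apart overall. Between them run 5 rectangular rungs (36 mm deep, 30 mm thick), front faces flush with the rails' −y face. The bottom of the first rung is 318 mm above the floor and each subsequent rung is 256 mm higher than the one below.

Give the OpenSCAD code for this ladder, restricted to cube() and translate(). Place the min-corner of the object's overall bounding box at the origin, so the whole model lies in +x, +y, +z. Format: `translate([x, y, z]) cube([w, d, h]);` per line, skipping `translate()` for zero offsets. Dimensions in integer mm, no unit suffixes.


cube([54, 36, 1603]);
translate([353, 0, 0]) cube([54, 36, 1603]);
translate([54, 0, 318]) cube([299, 36, 30]);
translate([54, 0, 574]) cube([299, 36, 30]);
translate([54, 0, 830]) cube([299, 36, 30]);
translate([54, 0, 1086]) cube([299, 36, 30]);
translate([54, 0, 1342]) cube([299, 36, 30]);


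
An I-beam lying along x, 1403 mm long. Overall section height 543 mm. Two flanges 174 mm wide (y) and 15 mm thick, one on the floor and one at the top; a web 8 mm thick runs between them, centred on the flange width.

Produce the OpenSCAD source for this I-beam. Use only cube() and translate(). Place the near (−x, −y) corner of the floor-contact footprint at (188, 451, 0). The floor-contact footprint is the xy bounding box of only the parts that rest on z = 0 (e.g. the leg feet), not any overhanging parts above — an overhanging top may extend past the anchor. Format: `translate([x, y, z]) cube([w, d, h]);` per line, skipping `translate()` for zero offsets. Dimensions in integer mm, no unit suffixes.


translate([188, 451, 0]) cube([1403, 174, 15]);
translate([188, 534, 15]) cube([1403, 8, 513]);
translate([188, 451, 528]) cube([1403, 174, 15]);


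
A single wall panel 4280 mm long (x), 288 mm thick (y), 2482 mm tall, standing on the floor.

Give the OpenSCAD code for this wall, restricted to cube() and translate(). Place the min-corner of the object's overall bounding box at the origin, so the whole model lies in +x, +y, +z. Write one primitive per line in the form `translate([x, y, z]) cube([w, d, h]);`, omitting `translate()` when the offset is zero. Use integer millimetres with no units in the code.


cube([4280, 288, 2482]);


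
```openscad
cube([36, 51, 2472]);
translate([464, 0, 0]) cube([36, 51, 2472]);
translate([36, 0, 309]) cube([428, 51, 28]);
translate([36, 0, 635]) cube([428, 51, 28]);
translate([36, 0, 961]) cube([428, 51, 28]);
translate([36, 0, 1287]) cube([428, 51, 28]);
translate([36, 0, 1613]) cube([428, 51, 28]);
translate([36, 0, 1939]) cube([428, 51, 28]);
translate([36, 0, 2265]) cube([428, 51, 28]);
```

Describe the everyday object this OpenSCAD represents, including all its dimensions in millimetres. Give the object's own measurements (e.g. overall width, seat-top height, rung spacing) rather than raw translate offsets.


A straight ladder. Two 36×51 mm vertical rails, 2472 mm tall, stand 500 mm apart (outside-to-outside) with their front faces coplanar on the −y side. 7 rungs, each 51 mm deep and 28 mm tall, span between the inner faces of the rails, front faces flush with the rails. The lowest rung's underside is at z = 309 mm and rungs are spaced 326 mm apart (underside to underside).


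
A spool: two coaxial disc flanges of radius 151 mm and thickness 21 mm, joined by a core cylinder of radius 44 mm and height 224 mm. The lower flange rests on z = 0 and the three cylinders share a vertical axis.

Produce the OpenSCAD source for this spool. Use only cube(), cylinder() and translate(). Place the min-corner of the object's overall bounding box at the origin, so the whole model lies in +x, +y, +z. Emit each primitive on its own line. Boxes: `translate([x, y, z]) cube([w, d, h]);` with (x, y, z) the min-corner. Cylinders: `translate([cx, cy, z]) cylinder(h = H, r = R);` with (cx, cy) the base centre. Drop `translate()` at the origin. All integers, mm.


translate([151, 151, 0]) cylinder(h = 21, r = 151);
translate([151, 151, 21]) cylinder(h = 224, r = 44);
translate([151, 151, 245]) cylinder(h = 21, r = 151);


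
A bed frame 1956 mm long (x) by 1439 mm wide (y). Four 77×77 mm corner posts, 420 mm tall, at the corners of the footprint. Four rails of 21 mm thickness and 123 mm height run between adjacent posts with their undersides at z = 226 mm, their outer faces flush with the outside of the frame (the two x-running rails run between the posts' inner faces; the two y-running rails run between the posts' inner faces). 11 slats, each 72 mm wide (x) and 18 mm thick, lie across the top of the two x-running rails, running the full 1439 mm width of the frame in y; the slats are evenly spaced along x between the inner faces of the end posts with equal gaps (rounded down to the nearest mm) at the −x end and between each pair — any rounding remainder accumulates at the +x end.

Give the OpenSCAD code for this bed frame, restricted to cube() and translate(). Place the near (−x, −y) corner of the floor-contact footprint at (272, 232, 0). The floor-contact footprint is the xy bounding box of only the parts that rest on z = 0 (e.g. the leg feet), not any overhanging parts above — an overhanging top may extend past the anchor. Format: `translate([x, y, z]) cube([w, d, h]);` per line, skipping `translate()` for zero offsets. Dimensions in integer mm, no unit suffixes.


translate([272, 232, 0]) cube([77, 77, 420]);
translate([272, 1594, 0]) cube([77, 77, 420]);
translate([2151, 232, 0]) cube([77, 77, 420]);
translate([2151, 1594, 0]) cube([77, 77, 420]);
translate([349, 232, 226]) cube([1802, 21, 123]);
translate([349, 1650, 226]) cube([1802, 21, 123]);
translate([272, 309, 226]) cube([21, 1285, 123]);
translate([2207, 309, 226]) cube([21, 1285, 123]);
translate([433, 232, 349]) cube([72, 1439, 18]);
translate([589, 232, 349]) cube([72, 1439, 18]);
translate([745, 232, 349]) cube([72, 1439, 18]);
translate([901, 232, 349]) cube([72, 1439, 18]);
translate([1057, 232, 349]) cube([72, 1439, 18]);
translate([1213, 232, 349]) cube([72, 1439, 18]);
translate([1369, 232, 349]) cube([72, 1439, 18]);
translate([1525, 232, 349]) cube([72, 1439, 18]);
translate([1681, 232, 349]) cube([72, 1439, 18]);
translate([1837, 232, 349]) cube([72, 1439, 18]);
translate([1993, 232, 349]) cube([72, 1439, 18]);


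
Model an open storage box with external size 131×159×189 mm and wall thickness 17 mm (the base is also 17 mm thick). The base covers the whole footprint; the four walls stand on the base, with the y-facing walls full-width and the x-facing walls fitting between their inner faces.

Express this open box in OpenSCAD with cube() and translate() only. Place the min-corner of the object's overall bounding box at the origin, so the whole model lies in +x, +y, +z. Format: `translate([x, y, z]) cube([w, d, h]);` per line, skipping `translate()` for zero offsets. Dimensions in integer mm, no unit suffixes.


cube([131, 159, 17]);
translate([0, 0, 17]) cube([131, 17, 172]);
translate([0, 142, 17]) cube([131, 17, 172]);
translate([0, 17, 17]) cube([17, 125, 172]);
translate([114, 17, 17]) cube([17, 125, 172]);


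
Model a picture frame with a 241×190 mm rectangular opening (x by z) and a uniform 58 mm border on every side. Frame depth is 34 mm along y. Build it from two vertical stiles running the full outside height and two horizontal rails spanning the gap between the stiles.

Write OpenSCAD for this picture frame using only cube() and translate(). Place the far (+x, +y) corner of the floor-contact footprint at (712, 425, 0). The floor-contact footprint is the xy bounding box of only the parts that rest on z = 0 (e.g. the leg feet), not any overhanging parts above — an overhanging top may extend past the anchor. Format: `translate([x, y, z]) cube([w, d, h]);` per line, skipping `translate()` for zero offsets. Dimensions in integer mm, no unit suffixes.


translate([355, 391, 0]) cube([58, 34, 306]);
translate([654, 391, 0]) cube([58, 34, 306]);
translate([413, 391, 0]) cube([241, 34, 58]);
translate([413, 391, 248]) cube([241, 34, 58]);


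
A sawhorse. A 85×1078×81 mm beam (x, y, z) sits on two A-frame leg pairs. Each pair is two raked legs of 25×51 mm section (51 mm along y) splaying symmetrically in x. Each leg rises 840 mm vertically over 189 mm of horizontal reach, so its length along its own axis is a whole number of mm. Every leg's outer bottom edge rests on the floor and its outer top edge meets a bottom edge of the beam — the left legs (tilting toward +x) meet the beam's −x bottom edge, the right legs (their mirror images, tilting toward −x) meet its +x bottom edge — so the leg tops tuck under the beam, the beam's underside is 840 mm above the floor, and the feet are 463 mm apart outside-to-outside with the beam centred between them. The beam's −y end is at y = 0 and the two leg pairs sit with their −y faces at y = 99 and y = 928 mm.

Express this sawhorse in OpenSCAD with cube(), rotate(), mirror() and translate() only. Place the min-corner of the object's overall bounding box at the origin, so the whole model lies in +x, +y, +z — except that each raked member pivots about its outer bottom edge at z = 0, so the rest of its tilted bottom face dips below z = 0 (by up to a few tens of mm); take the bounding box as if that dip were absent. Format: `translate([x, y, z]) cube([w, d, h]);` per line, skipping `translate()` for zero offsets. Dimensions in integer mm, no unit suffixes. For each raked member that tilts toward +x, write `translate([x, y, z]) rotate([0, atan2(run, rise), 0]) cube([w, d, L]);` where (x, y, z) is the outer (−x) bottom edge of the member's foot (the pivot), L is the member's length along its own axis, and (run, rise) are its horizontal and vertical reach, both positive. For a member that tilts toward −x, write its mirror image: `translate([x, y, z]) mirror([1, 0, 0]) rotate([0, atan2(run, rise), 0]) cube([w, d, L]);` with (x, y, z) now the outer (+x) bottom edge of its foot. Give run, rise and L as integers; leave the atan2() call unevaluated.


// leg length = √(189² + 840²) = 861
// right-leg outer foot x = 2·189 + 85 = 463
// beam min-corner = (189, 0, 840)
translate([189, 0, 840]) cube([85, 1078, 81]);
translate([0, 99, 0]) rotate([0, atan2(189, 840), 0]) cube([25, 51, 861]);
translate([463, 99, 0]) mirror([1, 0, 0]) rotate([0, atan2(189, 840), 0]) cube([25, 51, 861]);
translate([0, 928, 0]) rotate([0, atan2(189, 840), 0]) cube([25, 51, 861]);
translate([463, 928, 0]) mirror([1, 0, 0]) rotate([0, atan2(189, 840), 0]) cube([25, 51, 861]);


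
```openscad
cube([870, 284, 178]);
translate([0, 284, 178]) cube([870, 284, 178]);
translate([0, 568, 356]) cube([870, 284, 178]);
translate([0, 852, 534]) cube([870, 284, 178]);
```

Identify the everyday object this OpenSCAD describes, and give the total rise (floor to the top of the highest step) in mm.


A staircase. The total rise is 712 mm.

4 identical blocks, each offset up and back from the previous — a staircase. Each step is 178 mm tall and there are 4 of them, so the total rise is 4 × 178 = 712 mm.


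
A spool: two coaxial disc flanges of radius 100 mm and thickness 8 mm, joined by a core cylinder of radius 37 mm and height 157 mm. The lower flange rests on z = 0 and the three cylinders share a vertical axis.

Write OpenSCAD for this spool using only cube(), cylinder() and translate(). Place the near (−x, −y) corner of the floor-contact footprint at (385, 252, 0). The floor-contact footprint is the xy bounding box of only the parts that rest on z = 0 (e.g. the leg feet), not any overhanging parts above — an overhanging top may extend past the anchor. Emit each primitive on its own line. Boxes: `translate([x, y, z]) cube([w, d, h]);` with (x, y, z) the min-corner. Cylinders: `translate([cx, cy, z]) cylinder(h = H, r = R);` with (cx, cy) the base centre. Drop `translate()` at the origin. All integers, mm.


translate([485, 352, 0]) cylinder(h = 8, r = 100);
translate([485, 352, 8]) cylinder(h = 157, r = 37);
translate([485, 352, 165]) cylinder(h = 8, r = 100);


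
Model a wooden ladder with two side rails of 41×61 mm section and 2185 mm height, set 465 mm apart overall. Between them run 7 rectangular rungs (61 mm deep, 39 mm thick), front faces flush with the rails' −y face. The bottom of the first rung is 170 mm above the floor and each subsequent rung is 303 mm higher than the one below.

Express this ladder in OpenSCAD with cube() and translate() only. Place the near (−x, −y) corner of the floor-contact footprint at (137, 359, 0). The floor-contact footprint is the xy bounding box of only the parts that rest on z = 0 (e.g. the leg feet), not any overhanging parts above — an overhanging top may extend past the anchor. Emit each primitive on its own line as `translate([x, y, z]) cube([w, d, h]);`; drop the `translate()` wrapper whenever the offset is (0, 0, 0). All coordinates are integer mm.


translate([137, 359, 0]) cube([41, 61, 2185]);
translate([561, 359, 0]) cube([41, 61, 2185]);
translate([178, 359, 170]) cube([383, 61, 39]);
translate([178, 359, 473]) cube([383, 61, 39]);
translate([178, 359, 776]) cube([383, 61, 39]);
translate([178, 359, 1079]) cube([383, 61, 39]);
translate([178, 359, 1382]) cube([383, 61, 39]);
translate([178, 359, 1685]) cube([383, 61, 39]);
translate([178, 359, 1988]) cube([383, 61, 39]);


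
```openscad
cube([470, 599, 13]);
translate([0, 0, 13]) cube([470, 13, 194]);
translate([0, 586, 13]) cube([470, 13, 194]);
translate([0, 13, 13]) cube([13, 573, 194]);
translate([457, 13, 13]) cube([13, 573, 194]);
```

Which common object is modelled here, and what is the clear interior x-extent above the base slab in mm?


An open box. The internal width is 444 mm.

A 470×599 base slab with four walls standing on it — an open box. The base is 470 mm wide and the walls are 13 mm thick, so the internal width is 470 − 2 × 13 = 444 mm.


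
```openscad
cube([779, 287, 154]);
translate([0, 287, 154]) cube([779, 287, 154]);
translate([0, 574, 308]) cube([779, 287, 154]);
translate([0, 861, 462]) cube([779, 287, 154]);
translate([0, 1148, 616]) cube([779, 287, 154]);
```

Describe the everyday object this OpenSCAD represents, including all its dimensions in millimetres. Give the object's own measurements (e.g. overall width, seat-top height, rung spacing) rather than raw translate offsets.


A straight staircase of 5 solid steps. Each step is 779 mm wide (x), 287 mm deep (y, the going) and 154 mm tall (the rise). The first step rests on the floor; each subsequent step sits one going further in +y and one rise higher in +z, directly behind and above the previous step with no overlap.


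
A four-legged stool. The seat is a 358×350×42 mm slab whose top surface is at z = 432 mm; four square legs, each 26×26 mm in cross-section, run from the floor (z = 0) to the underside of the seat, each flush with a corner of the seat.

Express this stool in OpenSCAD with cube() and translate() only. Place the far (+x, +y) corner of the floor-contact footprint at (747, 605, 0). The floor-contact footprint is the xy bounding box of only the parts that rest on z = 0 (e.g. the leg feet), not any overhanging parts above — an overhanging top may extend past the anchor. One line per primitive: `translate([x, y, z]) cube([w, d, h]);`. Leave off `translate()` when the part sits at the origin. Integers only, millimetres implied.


translate([389, 255, 390]) cube([358, 350, 42]);
translate([389, 255, 0]) cube([26, 26, 390]);
translate([721, 255, 0]) cube([26, 26, 390]);
translate([389, 579, 0]) cube([26, 26, 390]);
translate([721, 579, 0]) cube([26, 26, 390]);


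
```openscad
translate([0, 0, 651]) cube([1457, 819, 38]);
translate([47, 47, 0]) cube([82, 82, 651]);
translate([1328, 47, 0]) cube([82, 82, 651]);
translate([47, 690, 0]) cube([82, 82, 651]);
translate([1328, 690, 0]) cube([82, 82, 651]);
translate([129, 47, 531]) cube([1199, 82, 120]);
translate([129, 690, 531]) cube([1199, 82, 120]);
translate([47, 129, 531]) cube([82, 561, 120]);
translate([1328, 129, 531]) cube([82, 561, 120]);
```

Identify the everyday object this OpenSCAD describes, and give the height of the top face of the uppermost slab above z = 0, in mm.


A table. The table height is 689 mm.

A 1457×819×38 slab sits at z = 651 on four 82 mm square posts — a table. The top surface is at 651 + 38 = 689 mm.


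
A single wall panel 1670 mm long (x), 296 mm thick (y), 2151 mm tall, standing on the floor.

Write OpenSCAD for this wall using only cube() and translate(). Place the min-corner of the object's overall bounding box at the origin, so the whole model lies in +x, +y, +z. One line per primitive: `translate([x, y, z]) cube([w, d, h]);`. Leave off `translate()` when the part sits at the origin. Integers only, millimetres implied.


cube([1670, 296, 2151]);


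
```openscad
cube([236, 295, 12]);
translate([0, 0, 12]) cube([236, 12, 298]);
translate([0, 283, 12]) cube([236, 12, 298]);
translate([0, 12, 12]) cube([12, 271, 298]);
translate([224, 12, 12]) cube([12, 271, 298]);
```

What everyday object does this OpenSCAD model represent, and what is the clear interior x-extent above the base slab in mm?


An open box. The internal width is 212 mm.

A 236×295 base slab with four walls standing on it — an open box. The base is 236 mm wide and the walls are 12 mm thick, so the internal width is 236 − 2 × 12 = 212 mm.


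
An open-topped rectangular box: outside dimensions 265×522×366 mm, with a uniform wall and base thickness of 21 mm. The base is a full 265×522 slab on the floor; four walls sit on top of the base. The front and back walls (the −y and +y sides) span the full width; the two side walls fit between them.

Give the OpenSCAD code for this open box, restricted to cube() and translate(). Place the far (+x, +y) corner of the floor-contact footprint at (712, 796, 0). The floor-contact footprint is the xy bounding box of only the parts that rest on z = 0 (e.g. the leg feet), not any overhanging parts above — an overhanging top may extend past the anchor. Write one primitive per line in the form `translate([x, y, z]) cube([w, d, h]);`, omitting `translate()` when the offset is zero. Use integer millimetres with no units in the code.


translate([447, 274, 0]) cube([265, 522, 21]);
translate([447, 274, 21]) cube([265, 21, 345]);
translate([447, 775, 21]) cube([265, 21, 345]);
translate([447, 295, 21]) cube([21, 480, 345]);
translate([691, 295, 21]) cube([21, 480, 345]);


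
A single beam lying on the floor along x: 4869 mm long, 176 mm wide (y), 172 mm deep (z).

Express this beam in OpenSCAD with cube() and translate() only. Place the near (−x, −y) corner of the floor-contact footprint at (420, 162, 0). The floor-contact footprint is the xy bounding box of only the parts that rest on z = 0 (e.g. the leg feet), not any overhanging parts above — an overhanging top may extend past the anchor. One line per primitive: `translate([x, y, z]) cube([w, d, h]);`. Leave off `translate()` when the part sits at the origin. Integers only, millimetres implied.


translate([420, 162, 0]) cube([4869, 176, 172]);


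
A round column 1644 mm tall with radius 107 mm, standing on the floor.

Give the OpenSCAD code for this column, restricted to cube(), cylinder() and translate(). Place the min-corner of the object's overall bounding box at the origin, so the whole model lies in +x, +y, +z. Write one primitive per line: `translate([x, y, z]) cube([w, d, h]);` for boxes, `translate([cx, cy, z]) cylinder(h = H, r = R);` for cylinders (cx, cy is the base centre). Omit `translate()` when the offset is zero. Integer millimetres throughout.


translate([107, 107, 0]) cylinder(h = 1644, r = 107);


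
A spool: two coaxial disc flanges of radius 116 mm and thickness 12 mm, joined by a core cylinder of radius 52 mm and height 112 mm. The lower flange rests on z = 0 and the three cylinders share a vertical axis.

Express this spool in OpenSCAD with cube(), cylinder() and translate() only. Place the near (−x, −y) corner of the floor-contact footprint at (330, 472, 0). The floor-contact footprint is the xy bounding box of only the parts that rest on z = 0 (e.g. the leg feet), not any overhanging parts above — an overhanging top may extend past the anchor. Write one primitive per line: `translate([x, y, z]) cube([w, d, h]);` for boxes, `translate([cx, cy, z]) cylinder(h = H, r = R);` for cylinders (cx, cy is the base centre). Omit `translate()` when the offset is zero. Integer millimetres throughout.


translate([446, 588, 0]) cylinder(h = 12, r = 116);
translate([446, 588, 12]) cylinder(h = 112, r = 52);
translate([446, 588, 124]) cylinder(h = 12, r = 116);


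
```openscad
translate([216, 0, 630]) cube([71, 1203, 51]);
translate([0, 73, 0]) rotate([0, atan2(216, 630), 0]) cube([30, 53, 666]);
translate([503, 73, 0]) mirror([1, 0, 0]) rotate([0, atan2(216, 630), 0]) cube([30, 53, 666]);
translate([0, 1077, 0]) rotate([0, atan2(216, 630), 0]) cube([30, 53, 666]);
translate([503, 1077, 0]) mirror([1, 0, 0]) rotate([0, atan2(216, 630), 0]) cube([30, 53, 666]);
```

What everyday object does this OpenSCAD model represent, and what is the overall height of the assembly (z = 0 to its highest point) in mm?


A sawhorse. The overall height is 681 mm.

A beam across two mirrored pairs of raked legs — a sawhorse. The beam's underside is at z = 630 (matching the legs' vertical rise in atan2(216, 630)) and the beam is 51 mm tall, so its top is at 630 + 51 = 681 mm. The raked legs top out at the beam's underside, so that is the highest point.


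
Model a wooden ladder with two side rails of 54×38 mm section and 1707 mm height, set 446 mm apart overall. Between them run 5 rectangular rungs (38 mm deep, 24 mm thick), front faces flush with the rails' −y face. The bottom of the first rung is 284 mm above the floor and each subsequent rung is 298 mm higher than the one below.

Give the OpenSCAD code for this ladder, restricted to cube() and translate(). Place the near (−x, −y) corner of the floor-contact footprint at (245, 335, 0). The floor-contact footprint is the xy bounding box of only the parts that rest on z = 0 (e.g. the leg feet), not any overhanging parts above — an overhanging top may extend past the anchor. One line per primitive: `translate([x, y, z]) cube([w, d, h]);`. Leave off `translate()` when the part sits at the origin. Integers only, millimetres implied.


translate([245, 335, 0]) cube([54, 38, 1707]);
translate([637, 335, 0]) cube([54, 38, 1707]);
translate([299, 335, 284]) cube([338, 38, 24]);
translate([299, 335, 582]) cube([338, 38, 24]);
translate([299, 335, 880]) cube([338, 38, 24]);
translate([299, 335, 1178]) cube([338, 38, 24]);
translate([299, 335, 1476]) cube([338, 38, 24]);


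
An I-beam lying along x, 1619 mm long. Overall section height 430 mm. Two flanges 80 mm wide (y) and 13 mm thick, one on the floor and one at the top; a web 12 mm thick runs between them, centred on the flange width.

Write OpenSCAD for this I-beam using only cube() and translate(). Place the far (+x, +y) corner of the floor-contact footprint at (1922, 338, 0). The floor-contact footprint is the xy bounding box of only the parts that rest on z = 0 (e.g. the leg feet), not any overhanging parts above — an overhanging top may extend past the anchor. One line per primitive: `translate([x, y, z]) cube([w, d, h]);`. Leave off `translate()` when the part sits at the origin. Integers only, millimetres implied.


translate([303, 258, 0]) cube([1619, 80, 13]);
translate([303, 292, 13]) cube([1619, 12, 404]);
translate([303, 258, 417]) cube([1619, 80, 13]);


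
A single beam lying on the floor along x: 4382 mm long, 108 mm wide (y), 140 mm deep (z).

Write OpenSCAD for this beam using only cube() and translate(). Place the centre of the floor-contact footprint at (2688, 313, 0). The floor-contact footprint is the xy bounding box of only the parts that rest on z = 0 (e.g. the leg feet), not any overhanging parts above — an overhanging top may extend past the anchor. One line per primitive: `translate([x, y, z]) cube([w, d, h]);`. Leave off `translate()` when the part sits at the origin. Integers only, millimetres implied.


translate([497, 259, 0]) cube([4382, 108, 140]);


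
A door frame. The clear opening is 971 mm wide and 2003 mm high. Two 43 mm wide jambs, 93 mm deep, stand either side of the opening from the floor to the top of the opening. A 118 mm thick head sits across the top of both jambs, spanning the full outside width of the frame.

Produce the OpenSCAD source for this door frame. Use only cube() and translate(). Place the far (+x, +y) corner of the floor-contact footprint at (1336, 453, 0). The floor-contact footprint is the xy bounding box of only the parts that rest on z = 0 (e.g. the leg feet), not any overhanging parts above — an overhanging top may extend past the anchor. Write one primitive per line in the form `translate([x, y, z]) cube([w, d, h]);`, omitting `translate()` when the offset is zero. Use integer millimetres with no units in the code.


translate([279, 360, 0]) cube([43, 93, 2003]);
translate([1293, 360, 0]) cube([43, 93, 2003]);
translate([279, 360, 2003]) cube([1057, 93, 118]);


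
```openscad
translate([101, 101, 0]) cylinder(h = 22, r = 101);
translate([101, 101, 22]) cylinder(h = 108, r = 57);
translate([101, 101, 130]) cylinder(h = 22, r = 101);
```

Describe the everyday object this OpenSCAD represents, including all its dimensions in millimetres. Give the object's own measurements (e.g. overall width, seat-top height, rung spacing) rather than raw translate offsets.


A spool: two coaxial disc flanges of radius 101 mm and thickness 22 mm, joined by a core cylinder of radius 57 mm and height 108 mm. The lower flange rests on z = 0 and the three cylinders share a vertical axis.


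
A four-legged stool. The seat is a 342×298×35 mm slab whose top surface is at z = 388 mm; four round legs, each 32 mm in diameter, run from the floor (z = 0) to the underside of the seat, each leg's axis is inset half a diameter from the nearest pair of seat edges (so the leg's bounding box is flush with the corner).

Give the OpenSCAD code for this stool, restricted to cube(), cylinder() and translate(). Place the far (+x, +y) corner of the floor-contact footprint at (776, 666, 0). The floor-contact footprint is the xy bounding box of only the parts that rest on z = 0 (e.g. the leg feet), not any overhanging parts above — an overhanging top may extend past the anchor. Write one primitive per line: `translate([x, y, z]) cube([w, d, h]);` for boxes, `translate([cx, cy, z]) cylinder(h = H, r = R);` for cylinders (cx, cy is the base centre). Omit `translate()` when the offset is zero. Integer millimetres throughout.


translate([434, 368, 353]) cube([342, 298, 35]);
translate([450, 384, 0]) cylinder(h = 353, r = 16);
translate([760, 384, 0]) cylinder(h = 353, r = 16);
translate([450, 650, 0]) cylinder(h = 353, r = 16);
translate([760, 650, 0]) cylinder(h = 353, r = 16);


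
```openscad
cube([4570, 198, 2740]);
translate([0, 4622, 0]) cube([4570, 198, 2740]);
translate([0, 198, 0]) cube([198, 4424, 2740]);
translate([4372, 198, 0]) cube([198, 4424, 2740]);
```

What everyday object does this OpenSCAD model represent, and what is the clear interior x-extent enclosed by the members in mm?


A house (or room) frame. The interior width is 4174 mm.

Four 2740 mm walls enclosing a rectangle with no floor or roof — a room or house frame. Outside width is 4570 mm and wall thickness is 198 mm, so the interior width is 4570 − 2 × 198 = 4174 mm.
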